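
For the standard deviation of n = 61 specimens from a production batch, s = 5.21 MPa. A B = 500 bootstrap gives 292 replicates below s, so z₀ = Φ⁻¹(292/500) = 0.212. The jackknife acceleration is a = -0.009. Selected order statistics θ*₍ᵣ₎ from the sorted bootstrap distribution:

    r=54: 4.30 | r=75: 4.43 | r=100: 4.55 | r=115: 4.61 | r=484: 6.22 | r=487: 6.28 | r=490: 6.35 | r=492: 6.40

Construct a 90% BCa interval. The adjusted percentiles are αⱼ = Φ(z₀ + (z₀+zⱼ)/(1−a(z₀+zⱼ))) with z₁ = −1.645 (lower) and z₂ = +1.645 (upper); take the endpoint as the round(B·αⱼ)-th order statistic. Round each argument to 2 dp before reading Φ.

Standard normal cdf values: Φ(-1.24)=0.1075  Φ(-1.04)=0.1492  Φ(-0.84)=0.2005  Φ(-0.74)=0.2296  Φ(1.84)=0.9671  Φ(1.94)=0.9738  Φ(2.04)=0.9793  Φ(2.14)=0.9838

(4.30, 6.35)

Lower: z₀ + z₁ = 0.212 + (-1.645) = -1.433; 1 − a(z₀+z₁) = 1 − (-0.009)(-1.433) = 0.9871; argument = 0.212 + (-1.433)/0.9871 = -1.2397 → -1.24.
α₁ = Φ(-1.24) = 0.1075; rank = round(500 × 0.1075) = 54; θ*₍54₎ = 4.30.
Upper: z₀ + z₂ = 1.857; 1 − a(z₀+z₂) = 1.0167; argument = 2.0385 → 2.04; α₂ = 0.9793; rank = 490; θ*₍490₎ = 6.35.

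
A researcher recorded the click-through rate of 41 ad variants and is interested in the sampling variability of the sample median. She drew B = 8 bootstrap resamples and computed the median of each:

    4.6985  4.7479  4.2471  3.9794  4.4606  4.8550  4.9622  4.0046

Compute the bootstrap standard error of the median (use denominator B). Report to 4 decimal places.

Bootstrap SE is the standard deviation of the 8 replicate medians.
Mean of replicates: (4.6985 + 4.7479 + 4.2471 + 3.9794 + 4.4606 + 4.8550 + 4.9622 + 4.0046) / 8 = 35.95530 / 8 = 4.49441
Sum of squared deviations: (+0.20409)² + (+0.25349)² + (−0.24731)² + (−0.51501)² + (−0.03381)² + (+0.36059)² + (+0.46779)² + (−0.48981)² = 1.02222
Variance = 1.02222 / 8 = 0.12778
SE* = √0.12778

SE* = 0.3575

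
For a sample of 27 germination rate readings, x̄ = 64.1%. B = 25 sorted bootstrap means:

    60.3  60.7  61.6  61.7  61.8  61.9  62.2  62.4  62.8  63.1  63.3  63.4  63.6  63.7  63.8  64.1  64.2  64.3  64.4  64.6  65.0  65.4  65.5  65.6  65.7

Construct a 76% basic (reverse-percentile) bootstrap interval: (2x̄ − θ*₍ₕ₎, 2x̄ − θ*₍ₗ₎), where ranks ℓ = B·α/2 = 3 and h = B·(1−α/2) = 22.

(62.8, 66.6)

Percentile endpoints at ranks 3 and 22: θ*₍3₎ = 61.6, θ*₍22₎ = 65.4.
Basic interval reflects these around x̄:
  lower = 2 × 64.1 − 65.4 = 62.8
  upper = 2 × 64.1 − 61.6 = 66.6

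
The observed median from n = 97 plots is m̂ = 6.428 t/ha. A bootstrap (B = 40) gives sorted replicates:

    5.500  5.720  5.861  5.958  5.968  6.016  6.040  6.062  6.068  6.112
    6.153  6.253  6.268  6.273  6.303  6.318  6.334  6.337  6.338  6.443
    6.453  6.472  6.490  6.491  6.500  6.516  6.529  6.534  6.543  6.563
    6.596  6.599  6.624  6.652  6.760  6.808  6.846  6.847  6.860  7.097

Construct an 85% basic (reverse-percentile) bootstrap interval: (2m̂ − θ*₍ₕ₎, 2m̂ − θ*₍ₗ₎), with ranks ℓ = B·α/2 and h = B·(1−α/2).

Percentile endpoints at ranks 3 and 37: θ*₍3₎ = 5.861, θ*₍37₎ = 6.846.
Basic interval reflects these around m̂:
  lower = 2 × 6.428 − 6.846 = 6.010
  upper = 2 × 6.428 − 5.861 = 6.995

(6.010, 6.995)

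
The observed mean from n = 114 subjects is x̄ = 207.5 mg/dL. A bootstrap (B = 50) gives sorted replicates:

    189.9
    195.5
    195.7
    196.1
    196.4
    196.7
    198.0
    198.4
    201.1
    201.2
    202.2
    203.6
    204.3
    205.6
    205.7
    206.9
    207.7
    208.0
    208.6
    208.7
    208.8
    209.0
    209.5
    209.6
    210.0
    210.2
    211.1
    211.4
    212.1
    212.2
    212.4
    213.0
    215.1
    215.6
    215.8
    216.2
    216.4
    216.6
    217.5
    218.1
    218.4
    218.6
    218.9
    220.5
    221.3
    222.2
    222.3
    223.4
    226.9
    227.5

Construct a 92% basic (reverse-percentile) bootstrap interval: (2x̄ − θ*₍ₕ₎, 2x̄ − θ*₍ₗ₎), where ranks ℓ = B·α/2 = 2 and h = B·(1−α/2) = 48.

Percentile endpoints at ranks 2 and 48: θ*₍2₎ = 195.5, θ*₍48₎ = 223.4.
Basic interval reflects these around x̄:
  lower = 2 × 207.5 − 223.4 = 191.6
  upper = 2 × 207.5 − 195.5 = 219.5

(191.6, 219.5)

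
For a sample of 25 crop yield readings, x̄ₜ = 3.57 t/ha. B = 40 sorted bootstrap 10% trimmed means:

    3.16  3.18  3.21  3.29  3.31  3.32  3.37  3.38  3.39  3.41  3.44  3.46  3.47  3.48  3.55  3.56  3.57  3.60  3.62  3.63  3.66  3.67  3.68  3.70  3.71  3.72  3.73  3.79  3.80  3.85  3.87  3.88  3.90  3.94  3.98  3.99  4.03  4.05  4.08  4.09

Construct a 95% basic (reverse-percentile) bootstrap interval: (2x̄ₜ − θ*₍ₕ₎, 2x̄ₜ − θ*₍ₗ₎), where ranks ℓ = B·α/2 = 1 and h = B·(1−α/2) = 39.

(3.06, 3.98)

Percentile endpoints at ranks 1 and 39: θ*₍1₎ = 3.16, θ*₍39₎ = 4.08.
Basic interval reflects these around x̄ₜ:
  lower = 2 × 3.57 − 4.08 = 3.06
  upper = 2 × 3.57 − 3.16 = 3.98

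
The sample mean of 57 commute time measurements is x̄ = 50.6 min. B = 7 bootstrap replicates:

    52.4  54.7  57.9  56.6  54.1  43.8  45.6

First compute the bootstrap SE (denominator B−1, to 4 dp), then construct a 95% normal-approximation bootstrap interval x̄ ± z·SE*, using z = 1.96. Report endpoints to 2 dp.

(39.99, 61.21)

Mean of replicates = 52.1571; sum of squared deviations = 175.8571; SE* = √(175.8571/6) = 5.4138
Margin = 1.96 × 5.4138 = 10.611
Interval: 50.6 ± 10.611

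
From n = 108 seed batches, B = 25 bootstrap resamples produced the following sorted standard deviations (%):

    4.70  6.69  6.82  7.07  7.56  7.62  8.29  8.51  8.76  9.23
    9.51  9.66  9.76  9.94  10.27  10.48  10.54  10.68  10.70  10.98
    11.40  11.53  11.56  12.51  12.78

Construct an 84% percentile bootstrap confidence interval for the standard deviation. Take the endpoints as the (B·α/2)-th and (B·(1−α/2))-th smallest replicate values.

α = 0.16; lower rank = 25 × 0.080 = 2; upper rank = 25 × 0.920 = 23.
The 2nd smallest replicate is 6.69; the 23rd is 11.56.

(6.69, 11.56)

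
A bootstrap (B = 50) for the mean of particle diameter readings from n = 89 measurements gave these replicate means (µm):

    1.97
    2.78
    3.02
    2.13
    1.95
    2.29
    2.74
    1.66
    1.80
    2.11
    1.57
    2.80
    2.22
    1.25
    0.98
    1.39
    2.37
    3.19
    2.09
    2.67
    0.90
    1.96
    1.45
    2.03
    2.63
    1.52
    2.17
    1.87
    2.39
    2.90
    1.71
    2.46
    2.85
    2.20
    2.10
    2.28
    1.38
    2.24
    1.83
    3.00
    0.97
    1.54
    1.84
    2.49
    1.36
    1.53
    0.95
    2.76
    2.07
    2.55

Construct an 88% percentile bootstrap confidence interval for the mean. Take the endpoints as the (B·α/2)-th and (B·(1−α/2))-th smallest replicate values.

Sorted replicates: 0.90, 0.95, 0.97, 0.98, 1.25, 1.36, 1.38, 1.39, 1.45, 1.52, 1.53, 1.54, 1.57, 1.66, 1.71, 1.80, 1.83, 1.84, 1.87, 1.95, 1.96, 1.97, 2.03, 2.07, 2.09, 2.10, 2.11, 2.13, 2.17, 2.20, 2.22, 2.24, 2.28, 2.29, 2.37, 2.39, 2.46, 2.49, 2.55, 2.63, 2.67, 2.74, 2.76, 2.78, 2.80, 2.85, 2.90, 3.00, 3.02, 3.19
α = 0.12; lower rank = 50 × 0.060 = 3; upper rank = 50 × 0.940 = 47.
The 3rd smallest replicate is 0.97; the 47th is 2.90.

(0.97, 2.90)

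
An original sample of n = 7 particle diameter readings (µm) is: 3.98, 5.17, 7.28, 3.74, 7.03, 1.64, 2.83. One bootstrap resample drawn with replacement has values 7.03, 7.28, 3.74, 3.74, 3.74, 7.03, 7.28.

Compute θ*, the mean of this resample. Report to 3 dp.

Mean = (7.03 + 7.28 + 3.74 + 3.74 + 3.74 + 7.03 + 7.28) / 7 = 39.840 / 7 = 5.691

θ* = 5.691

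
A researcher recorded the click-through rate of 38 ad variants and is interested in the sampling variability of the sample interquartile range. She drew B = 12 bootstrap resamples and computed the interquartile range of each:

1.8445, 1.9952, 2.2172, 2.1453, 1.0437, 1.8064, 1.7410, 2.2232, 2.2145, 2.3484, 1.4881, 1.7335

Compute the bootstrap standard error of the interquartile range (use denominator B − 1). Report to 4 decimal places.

Bootstrap SE is the standard deviation of the 12 replicate interquartile ranges.
Mean of replicates: (1.8445 + 1.9952 + 2.2172 + 2.1453 + 1.0437 + 1.8064 + 1.7410 + 2.2232 + 2.2145 + 2.3484 + 1.4881 + 1.7335) / 12 = 22.80100 / 12 = 1.90008
Sum of squared deviations: (−0.05558)² + (+0.09512)² + (+0.31712)² + (+0.24522)² + (−0.85638)² + (−0.09368)² + (−0.15908)² + (+0.32312)² + (+0.31442)² + (+0.44832)² + (−0.41198)² + (−0.16658)² = 1.54204
Variance = 1.54204 / 11 = 0.14019
SE* = √0.14019

SE* = 0.3744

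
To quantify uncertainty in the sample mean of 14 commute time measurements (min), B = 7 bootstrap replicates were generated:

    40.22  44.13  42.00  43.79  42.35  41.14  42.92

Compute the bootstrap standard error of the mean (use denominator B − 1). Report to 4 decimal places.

SE* = 1.3958

Bootstrap SE is the standard deviation of the 7 replicate means.
Mean of replicates: (40.22 + 44.13 + 42.00 + 43.79 + 42.35 + 41.14 + 42.92) / 7 = 296.55000 / 7 = 42.36429
Sum of squared deviations: (−2.14429)² + (+1.76571)² + (−0.36429)² + (+1.42571)² + (−0.01429)² + (−1.22429)² + (+0.55571)² = 11.68897
Variance = 11.68897 / 6 = 1.94816
SE* = √1.94816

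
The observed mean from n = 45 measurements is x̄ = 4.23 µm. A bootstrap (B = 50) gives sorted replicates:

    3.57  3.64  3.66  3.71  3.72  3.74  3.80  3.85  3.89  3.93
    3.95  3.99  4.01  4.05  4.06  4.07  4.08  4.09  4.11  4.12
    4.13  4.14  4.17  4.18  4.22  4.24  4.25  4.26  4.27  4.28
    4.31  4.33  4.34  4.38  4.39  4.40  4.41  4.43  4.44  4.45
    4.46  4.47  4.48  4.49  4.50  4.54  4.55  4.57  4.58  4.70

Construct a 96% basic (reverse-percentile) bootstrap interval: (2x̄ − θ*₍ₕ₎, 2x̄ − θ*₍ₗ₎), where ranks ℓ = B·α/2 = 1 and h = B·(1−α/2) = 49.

Percentile endpoints at ranks 1 and 49: θ*₍1₎ = 3.57, θ*₍49₎ = 4.58.
Basic interval reflects these around x̄:
  lower = 2 × 4.23 − 4.58 = 3.88
  upper = 2 × 4.23 − 3.57 = 4.89

(3.88, 4.89)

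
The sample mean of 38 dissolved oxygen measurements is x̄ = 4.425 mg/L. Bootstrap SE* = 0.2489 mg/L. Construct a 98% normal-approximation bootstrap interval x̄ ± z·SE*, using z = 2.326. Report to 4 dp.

Margin = 2.326 × 0.2489 = 0.57894
Interval: 4.425 ± 0.57894

(3.8461, 5.0039)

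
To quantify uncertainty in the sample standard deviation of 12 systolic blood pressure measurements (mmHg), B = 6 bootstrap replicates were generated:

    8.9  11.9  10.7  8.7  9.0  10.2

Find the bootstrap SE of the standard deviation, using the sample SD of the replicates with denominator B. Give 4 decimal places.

SE* = 1.1533

Bootstrap SE is the standard deviation of the 6 replicate standard deviations.
Mean of replicates: (8.9 + 11.9 + 10.7 + 8.7 + 9.0 + 10.2) / 6 = 59.40000 / 6 = 9.90000
Sum of squared deviations: (−1.00000)² + (+2.00000)² + (+0.80000)² + (−1.20000)² + (−0.90000)² + (+0.30000)² = 7.98000
Variance = 7.98000 / 6 = 1.33000
SE* = √1.33000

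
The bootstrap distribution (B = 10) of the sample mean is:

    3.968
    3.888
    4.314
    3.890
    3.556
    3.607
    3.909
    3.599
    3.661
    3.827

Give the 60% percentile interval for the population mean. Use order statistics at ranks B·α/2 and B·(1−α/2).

Sorted replicates: 3.556, 3.599, 3.607, 3.661, 3.827, 3.888, 3.890, 3.909, 3.968, 4.314
α = 0.40; lower rank = 10 × 0.200 = 2; upper rank = 10 × 0.800 = 8.
The 2nd smallest replicate is 3.599; the 8th is 3.909.

(3.599, 3.909)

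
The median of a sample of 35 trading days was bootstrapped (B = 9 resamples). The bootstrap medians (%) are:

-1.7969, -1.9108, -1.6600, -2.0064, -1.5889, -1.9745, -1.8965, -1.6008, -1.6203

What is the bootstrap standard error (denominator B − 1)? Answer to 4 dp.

Bootstrap SE is the standard deviation of the 9 replicate medians.
Mean of replicates: ((-1.7969) + (-1.9108) + (-1.6600) + (-2.0064) + (-1.5889) + (-1.9745) + (-1.8965) + (-1.6008) + (-1.6203)) / 9 = -16.05510 / 9 = -1.78390
Sum of squared deviations: (−0.01300)² + (−0.12690)² + (+0.12390)² + (−0.22250)² + (+0.19500)² + (−0.19060)² + (−0.11260)² + (+0.18310)² + (+0.16360)² = 0.22845
Variance = 0.22845 / 8 = 0.02856
SE* = √0.02856

SE* = 0.1690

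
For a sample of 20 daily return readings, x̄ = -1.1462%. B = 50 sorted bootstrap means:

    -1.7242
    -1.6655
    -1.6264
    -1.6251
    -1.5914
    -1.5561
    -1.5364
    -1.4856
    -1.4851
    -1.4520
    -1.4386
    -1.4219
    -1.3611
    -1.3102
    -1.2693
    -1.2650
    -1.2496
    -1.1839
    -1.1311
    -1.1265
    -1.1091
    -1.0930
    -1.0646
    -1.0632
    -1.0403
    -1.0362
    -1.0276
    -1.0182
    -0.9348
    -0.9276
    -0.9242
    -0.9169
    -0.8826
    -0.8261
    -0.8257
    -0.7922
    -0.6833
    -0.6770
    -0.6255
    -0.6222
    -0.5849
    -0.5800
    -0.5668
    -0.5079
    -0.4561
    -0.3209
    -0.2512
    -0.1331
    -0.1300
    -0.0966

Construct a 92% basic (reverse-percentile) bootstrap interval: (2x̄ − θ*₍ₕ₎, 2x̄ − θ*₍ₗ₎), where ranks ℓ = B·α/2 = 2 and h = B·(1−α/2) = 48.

Percentile endpoints at ranks 2 and 48: θ*₍2₎ = -1.6655, θ*₍48₎ = -0.1331.
Basic interval reflects these around x̄:
  lower = 2 × -1.1462 − -0.1331 = -2.1593
  upper = 2 × -1.1462 − -1.6655 = -0.6269

(-2.1593, -0.6269)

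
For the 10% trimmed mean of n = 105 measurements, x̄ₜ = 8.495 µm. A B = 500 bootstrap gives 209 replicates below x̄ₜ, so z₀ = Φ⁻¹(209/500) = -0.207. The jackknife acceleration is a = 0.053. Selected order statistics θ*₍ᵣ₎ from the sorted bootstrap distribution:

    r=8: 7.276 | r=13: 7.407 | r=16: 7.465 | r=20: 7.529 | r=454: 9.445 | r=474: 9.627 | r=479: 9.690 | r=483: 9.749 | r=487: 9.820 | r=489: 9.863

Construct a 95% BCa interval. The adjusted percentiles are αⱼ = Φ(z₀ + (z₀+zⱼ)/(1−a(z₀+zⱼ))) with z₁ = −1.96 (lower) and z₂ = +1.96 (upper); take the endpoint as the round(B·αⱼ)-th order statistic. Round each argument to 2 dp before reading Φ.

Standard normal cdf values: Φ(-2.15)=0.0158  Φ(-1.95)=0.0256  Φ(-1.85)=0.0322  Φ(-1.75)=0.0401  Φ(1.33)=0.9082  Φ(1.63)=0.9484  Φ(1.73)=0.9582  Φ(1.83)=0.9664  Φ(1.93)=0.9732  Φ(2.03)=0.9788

(7.276, 9.690)

Lower: z₀ + z₁ = -0.207 + (-1.960) = -2.167; 1 − a(z₀+z₁) = 1 − (0.053)(-2.167) = 1.1149; argument = -0.207 + (-2.167)/1.1149 = -2.1508 → -2.15.
α₁ = Φ(-2.15) = 0.0158; rank = round(500 × 0.0158) = 8; θ*₍8₎ = 7.276.
Upper: z₀ + z₂ = 1.753; 1 − a(z₀+z₂) = 0.9071; argument = 1.7256 → 1.73; α₂ = 0.9582; rank = 479; θ*₍479₎ = 9.690.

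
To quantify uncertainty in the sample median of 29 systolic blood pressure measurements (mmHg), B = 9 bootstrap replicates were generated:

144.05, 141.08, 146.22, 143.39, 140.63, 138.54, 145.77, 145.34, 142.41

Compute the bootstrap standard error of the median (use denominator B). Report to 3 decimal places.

SE* = 2.456

Bootstrap SE is the standard deviation of the 9 replicate medians.
Mean of replicates: (144.05 + 141.08 + 146.22 + 143.39 + 140.63 + 138.54 + 145.77 + 145.34 + 142.41) / 9 = 1287.4300 / 9 = 143.0478
Sum of squared deviations: (+1.0022)² + (−1.9678)² + (+3.1722)² + (+0.3422)² + (−2.4178)² + (−4.5078)² + (+2.7222)² + (+2.2922)² + (−0.6378)² = 54.2940
Variance = 54.2940 / 9 = 6.0327
SE* = √6.0327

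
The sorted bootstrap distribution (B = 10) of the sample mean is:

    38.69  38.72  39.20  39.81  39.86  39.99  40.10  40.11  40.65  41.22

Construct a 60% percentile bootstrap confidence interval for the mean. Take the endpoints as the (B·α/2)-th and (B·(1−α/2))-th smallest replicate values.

(38.72, 40.11)

α = 0.40; lower rank = 10 × 0.200 = 2; upper rank = 10 × 0.800 = 8.
The 2nd smallest replicate is 38.72; the 8th is 40.11.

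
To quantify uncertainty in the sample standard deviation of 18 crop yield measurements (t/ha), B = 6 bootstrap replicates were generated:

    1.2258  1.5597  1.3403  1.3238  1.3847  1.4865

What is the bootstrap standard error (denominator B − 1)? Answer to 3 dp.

Bootstrap SE is the standard deviation of the 6 replicate standard deviations.
Mean of replicates: (1.2258 + 1.5597 + 1.3403 + 1.3238 + 1.3847 + 1.4865) / 6 = 8.32080 / 6 = 1.38680
Sum of squared deviations: (−0.16100)² + (+0.17290)² + (−0.04650)² + (−0.06300)² + (−0.00210)² + (+0.09970)² = 0.07189
Variance = 0.07189 / 5 = 0.01438
SE* = √0.01438

SE* = 0.120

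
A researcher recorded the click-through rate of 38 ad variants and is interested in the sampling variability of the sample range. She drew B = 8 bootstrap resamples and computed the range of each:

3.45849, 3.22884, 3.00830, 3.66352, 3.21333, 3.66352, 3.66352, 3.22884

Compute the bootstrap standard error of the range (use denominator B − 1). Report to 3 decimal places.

Bootstrap SE is the standard deviation of the 8 replicate ranges.
Mean of replicates: (3.45849 + 3.22884 + 3.00830 + 3.66352 + 3.21333 + 3.66352 + 3.66352 + 3.22884) / 8 = 27.128360 / 8 = 3.391045
Sum of squared deviations: (+0.067445)² + (−0.162205)² + (−0.382745)² + (+0.272475)² + (−0.177715)² + (+0.272475)² + (+0.272475)² + (−0.162205)² = 0.457974
Variance = 0.457974 / 7 = 0.065425
SE* = √0.065425

SE* = 0.256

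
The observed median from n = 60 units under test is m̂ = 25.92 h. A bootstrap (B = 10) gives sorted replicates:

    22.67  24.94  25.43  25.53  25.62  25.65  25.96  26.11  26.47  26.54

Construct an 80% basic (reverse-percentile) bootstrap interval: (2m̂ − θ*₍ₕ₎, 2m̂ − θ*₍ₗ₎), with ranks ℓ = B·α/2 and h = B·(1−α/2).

(25.37, 29.17)

Percentile endpoints at ranks 1 and 9: θ*₍1₎ = 22.67, θ*₍9₎ = 26.47.
Basic interval reflects these around m̂:
  lower = 2 × 25.92 − 26.47 = 25.37
  upper = 2 × 25.92 − 22.67 = 29.17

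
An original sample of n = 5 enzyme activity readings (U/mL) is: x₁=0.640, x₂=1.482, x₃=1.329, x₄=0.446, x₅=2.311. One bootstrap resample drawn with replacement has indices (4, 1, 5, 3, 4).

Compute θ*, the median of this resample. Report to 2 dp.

θ* = 0.64

Resample values: 0.446, 0.640, 2.311, 1.329, 0.446.
Sorted: 0.446, 0.446, 0.640, 1.329, 2.311
Median = middle value = 0.64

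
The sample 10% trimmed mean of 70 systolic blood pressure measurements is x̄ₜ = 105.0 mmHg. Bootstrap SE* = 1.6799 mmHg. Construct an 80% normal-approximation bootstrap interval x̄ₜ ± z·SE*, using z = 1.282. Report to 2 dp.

(102.85, 107.15)

Margin = 1.282 × 1.6799 = 2.154
Interval: 105.0 ± 2.154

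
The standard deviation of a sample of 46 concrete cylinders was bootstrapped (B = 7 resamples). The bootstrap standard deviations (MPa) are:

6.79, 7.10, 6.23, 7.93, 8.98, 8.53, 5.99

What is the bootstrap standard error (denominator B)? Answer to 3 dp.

Bootstrap SE is the standard deviation of the 7 replicate standard deviations.
Mean of replicates: (6.79 + 7.10 + 6.23 + 7.93 + 8.98 + 8.53 + 5.99) / 7 = 51.5500 / 7 = 7.3643
Sum of squared deviations: (−0.5743)² + (−0.2643)² + (−1.1343)² + (+0.5657)² + (+1.6157)² + (+1.1657)² + (−1.3743)² = 7.8644
Variance = 7.8644 / 7 = 1.1235
SE* = √1.1235

SE* = 1.060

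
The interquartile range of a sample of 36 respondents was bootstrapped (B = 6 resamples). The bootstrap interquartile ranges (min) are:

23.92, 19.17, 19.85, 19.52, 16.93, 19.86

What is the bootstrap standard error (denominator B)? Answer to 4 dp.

SE* = 2.0680

Bootstrap SE is the standard deviation of the 6 replicate interquartile ranges.
Mean of replicates: (23.92 + 19.17 + 19.85 + 19.52 + 16.93 + 19.86) / 6 = 119.25000 / 6 = 19.87500
Sum of squared deviations: (+4.04500)² + (−0.70500)² + (−0.02500)² + (−0.35500)² + (−2.94500)² + (−0.01500)² = 25.65895
Variance = 25.65895 / 6 = 4.27649
SE* = √4.27649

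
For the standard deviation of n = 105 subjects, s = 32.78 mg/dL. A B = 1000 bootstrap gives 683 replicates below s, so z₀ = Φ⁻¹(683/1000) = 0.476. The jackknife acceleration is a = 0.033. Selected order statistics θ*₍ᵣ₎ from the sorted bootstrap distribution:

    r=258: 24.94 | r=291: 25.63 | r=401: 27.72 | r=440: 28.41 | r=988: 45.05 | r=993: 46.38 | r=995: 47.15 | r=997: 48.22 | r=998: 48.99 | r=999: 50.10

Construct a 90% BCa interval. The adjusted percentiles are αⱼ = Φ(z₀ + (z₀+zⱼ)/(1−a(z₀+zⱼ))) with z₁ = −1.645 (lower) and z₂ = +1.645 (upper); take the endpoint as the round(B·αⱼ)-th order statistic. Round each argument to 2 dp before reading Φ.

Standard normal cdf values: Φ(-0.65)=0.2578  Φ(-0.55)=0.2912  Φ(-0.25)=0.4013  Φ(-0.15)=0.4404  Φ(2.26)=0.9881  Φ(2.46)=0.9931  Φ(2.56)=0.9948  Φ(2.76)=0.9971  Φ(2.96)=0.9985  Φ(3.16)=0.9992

Lower: z₀ + z₁ = 0.476 + (-1.645) = -1.169; 1 − a(z₀+z₁) = 1 − (0.033)(-1.169) = 1.0386; argument = 0.476 + (-1.169)/1.0386 = -0.6496 → -0.65.
α₁ = Φ(-0.65) = 0.2578; rank = round(1000 × 0.2578) = 258; θ*₍258₎ = 24.94.
Upper: z₀ + z₂ = 2.121; 1 − a(z₀+z₂) = 0.9300; argument = 2.7566 → 2.76; α₂ = 0.9971; rank = 997; θ*₍997₎ = 48.22.

(24.94, 48.22)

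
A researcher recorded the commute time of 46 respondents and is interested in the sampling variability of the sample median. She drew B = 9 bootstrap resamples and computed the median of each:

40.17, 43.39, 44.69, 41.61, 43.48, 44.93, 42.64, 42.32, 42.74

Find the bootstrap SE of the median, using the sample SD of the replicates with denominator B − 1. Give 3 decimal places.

SE* = 1.477

Bootstrap SE is the standard deviation of the 9 replicate medians.
Mean of replicates: (40.17 + 43.39 + 44.69 + 41.61 + 43.48 + 44.93 + 42.64 + 42.32 + 42.74) / 9 = 385.9700 / 9 = 42.8856
Sum of squared deviations: (−2.7156)² + (+0.5044)² + (+1.8044)² + (−1.2756)² + (+0.5944)² + (+2.0444)² + (−0.2456)² + (−0.5656)² + (−0.1456)² = 17.4462
Variance = 17.4462 / 8 = 2.1808
SE* = √2.1808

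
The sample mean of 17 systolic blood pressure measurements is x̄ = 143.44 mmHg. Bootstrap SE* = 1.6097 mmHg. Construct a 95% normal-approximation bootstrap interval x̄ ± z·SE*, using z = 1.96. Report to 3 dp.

(140.285, 146.595)

Margin = 1.96 × 1.6097 = 3.1550
Interval: 143.44 ± 3.1550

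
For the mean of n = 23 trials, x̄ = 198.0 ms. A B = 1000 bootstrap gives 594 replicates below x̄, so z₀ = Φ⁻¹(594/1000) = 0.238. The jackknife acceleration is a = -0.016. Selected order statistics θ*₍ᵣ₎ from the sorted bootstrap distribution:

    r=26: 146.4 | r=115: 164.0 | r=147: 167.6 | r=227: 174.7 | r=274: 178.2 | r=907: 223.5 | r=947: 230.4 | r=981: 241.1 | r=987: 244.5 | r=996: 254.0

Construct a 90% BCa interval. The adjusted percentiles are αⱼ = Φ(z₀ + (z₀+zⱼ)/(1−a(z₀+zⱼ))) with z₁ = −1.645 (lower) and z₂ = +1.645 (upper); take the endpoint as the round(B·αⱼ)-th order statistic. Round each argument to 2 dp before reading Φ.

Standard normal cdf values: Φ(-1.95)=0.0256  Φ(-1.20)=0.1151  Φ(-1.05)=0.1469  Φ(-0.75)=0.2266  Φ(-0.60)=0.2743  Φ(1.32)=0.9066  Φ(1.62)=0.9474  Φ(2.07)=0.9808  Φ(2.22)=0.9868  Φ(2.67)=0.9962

Lower: z₀ + z₁ = 0.238 + (-1.645) = -1.407; 1 − a(z₀+z₁) = 1 − (-0.016)(-1.407) = 0.9775; argument = 0.238 + (-1.407)/0.9775 = -1.2014 → -1.20.
α₁ = Φ(-1.20) = 0.1151; rank = round(1000 × 0.1151) = 115; θ*₍115₎ = 164.0.
Upper: z₀ + z₂ = 1.883; 1 − a(z₀+z₂) = 1.0301; argument = 2.0659 → 2.07; α₂ = 0.9808; rank = 981; θ*₍981₎ = 241.1.

(164.0, 241.1)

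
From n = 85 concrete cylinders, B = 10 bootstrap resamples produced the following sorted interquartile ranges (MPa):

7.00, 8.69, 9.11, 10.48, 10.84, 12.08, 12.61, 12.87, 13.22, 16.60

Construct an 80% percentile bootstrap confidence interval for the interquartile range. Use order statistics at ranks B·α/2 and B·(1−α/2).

α = 0.20; lower rank = 10 × 0.100 = 1; upper rank = 10 × 0.900 = 9.
The 1st smallest replicate is 7.00; the 9th is 13.22.

(7.00, 13.22)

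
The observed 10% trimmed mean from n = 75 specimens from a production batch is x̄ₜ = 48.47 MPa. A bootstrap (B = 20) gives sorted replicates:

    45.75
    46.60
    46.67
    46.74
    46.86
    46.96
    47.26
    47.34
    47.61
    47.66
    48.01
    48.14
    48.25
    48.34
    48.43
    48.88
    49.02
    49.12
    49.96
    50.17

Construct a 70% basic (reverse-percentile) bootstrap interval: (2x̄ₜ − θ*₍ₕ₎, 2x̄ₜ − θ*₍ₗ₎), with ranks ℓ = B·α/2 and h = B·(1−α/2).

(47.92, 50.27)

Percentile endpoints at ranks 3 and 17: θ*₍3₎ = 46.67, θ*₍17₎ = 49.02.
Basic interval reflects these around x̄ₜ:
  lower = 2 × 48.47 − 49.02 = 47.92
  upper = 2 × 48.47 − 46.67 = 50.27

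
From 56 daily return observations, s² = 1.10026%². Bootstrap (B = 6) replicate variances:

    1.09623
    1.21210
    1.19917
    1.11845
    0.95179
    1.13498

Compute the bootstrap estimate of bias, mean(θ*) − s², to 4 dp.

mean(θ*) = (1.09623 + 1.21210 + 1.19917 + 1.11845 + 0.95179 + 1.13498) / 6 = 1.11879
bias = 1.11879 − 1.10026

bias = +0.0185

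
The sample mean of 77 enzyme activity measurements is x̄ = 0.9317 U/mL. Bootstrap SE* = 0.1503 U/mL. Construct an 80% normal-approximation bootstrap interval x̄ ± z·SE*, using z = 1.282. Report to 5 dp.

(0.73902, 1.12438)

Margin = 1.282 × 0.1503 = 0.192685
Interval: 0.9317 ± 0.192685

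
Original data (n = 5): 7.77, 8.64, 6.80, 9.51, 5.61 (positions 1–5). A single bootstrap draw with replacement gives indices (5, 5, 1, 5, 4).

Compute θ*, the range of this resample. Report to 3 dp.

Resample values: 5.61, 5.61, 7.77, 5.61, 9.51.
Range = 9.51 − 5.61 = 3.900

θ* = 3.900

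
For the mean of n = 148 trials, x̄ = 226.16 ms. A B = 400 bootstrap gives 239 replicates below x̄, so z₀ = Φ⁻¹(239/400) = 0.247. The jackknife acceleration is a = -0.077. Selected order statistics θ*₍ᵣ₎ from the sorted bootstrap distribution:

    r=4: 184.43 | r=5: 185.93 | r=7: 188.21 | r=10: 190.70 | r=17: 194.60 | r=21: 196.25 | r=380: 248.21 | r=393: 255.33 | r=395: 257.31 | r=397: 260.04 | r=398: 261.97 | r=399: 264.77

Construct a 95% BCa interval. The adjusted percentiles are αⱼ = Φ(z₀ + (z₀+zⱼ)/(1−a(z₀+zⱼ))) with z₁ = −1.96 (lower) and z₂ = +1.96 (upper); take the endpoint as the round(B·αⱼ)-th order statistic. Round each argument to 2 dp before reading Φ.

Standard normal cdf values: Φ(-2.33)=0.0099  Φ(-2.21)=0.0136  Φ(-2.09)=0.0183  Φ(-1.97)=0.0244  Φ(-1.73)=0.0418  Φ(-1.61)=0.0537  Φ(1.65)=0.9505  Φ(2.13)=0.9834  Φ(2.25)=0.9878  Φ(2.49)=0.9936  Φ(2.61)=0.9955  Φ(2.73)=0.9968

Lower: z₀ + z₁ = 0.247 + (-1.960) = -1.713; 1 − a(z₀+z₁) = 1 − (-0.077)(-1.713) = 0.8681; argument = 0.247 + (-1.713)/0.8681 = -1.7263 → -1.73.
α₁ = Φ(-1.73) = 0.0418; rank = round(400 × 0.0418) = 17; θ*₍17₎ = 194.60.
Upper: z₀ + z₂ = 2.207; 1 − a(z₀+z₂) = 1.1699; argument = 2.1334 → 2.13; α₂ = 0.9834; rank = 393; θ*₍393₎ = 255.33.

(194.60, 255.33)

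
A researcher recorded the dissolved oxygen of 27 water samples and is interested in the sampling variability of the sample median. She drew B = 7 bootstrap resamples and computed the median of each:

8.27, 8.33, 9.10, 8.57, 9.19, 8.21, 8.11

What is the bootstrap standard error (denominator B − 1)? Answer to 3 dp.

Bootstrap SE is the standard deviation of the 7 replicate medians.
Mean of replicates: (8.27 + 8.33 + 9.10 + 8.57 + 9.19 + 8.21 + 8.11) / 7 = 59.7800 / 7 = 8.5400
Sum of squared deviations: (−0.2700)² + (−0.2100)² + (+0.5600)² + (+0.0300)² + (+0.6500)² + (−0.3300)² + (−0.4300)² = 1.1478
Variance = 1.1478 / 6 = 0.1913
SE* = √0.1913

SE* = 0.437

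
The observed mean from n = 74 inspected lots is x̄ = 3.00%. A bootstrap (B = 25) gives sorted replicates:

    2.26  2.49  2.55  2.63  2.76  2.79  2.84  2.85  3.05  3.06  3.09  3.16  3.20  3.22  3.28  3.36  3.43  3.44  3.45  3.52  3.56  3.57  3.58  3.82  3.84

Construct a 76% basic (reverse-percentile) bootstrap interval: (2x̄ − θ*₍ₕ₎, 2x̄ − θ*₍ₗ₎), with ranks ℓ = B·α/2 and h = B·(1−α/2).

Percentile endpoints at ranks 3 and 22: θ*₍3₎ = 2.55, θ*₍22₎ = 3.57.
Basic interval reflects these around x̄:
  lower = 2 × 3.00 − 3.57 = 2.43
  upper = 2 × 3.00 − 2.55 = 3.45

(2.43, 3.45)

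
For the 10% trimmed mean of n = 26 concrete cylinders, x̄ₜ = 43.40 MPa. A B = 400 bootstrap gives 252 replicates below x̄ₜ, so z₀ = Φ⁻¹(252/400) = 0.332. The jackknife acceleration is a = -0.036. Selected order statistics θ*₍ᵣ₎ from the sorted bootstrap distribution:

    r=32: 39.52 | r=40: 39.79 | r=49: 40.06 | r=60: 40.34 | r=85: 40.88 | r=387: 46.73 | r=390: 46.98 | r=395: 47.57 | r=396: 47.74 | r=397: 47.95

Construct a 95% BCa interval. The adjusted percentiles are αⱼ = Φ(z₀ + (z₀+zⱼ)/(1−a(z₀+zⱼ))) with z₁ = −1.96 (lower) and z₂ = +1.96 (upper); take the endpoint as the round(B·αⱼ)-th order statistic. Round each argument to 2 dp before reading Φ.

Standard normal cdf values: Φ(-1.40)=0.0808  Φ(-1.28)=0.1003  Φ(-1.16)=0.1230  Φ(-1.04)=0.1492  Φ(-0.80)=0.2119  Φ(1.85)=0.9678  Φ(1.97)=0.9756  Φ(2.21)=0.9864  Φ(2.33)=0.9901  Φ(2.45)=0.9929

Lower: z₀ + z₁ = 0.332 + (-1.960) = -1.628; 1 − a(z₀+z₁) = 1 − (-0.036)(-1.628) = 0.9414; argument = 0.332 + (-1.628)/0.9414 = -1.3974 → -1.40.
α₁ = Φ(-1.40) = 0.0808; rank = round(400 × 0.0808) = 32; θ*₍32₎ = 39.52.
Upper: z₀ + z₂ = 2.292; 1 − a(z₀+z₂) = 1.0825; argument = 2.4493 → 2.45; α₂ = 0.9929; rank = 397; θ*₍397₎ = 47.95.

(39.52, 47.95)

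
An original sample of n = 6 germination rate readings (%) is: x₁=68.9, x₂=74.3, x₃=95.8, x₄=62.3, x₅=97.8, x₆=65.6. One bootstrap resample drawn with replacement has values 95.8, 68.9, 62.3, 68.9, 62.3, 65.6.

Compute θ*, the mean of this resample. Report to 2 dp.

Mean = (95.8 + 68.9 + 62.3 + 68.9 + 62.3 + 65.6) / 6 = 423.80 / 6 = 70.63

θ* = 70.63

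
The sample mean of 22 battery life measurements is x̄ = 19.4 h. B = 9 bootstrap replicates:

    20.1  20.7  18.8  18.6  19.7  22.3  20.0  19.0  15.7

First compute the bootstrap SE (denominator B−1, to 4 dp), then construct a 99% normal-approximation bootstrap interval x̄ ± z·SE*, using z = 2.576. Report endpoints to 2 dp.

(14.77, 24.03)

Mean of replicates = 19.4333; sum of squared deviations = 25.8800; SE* = √(25.8800/8) = 1.7986
Margin = 2.576 × 1.7986 = 4.633
Interval: 19.4 ± 4.633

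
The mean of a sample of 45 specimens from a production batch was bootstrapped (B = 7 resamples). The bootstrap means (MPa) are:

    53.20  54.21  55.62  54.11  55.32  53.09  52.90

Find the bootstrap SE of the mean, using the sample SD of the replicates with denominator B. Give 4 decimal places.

Bootstrap SE is the standard deviation of the 7 replicate means.
Mean of replicates: (53.20 + 54.21 + 55.62 + 54.11 + 55.32 + 53.09 + 52.90) / 7 = 378.45000 / 7 = 54.06429
Sum of squared deviations: (−0.86429)² + (+0.14571)² + (+1.55571)² + (+0.04571)² + (+1.25571)² + (−0.97429)² + (−1.16429)² = 7.07217
Variance = 7.07217 / 7 = 1.01031
SE* = √1.01031

SE* = 1.0051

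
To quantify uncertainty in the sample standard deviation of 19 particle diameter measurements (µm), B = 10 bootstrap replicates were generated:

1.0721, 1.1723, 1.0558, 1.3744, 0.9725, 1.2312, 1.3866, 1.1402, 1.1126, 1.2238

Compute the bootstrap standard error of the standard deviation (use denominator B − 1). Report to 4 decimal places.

Bootstrap SE is the standard deviation of the 10 replicate standard deviations.
Mean of replicates: (1.0721 + 1.1723 + 1.0558 + 1.3744 + 0.9725 + 1.2312 + 1.3866 + 1.1402 + 1.1126 + 1.2238) / 10 = 11.741500 / 10 = 1.174150
Sum of squared deviations: (−0.102050)² + (−0.001850)² + (−0.118350)² + (+0.200250)² + (−0.201650)² + (+0.057050)² + (+0.212450)² + (−0.033950)² + (−0.061550)² + (+0.049650)² = 0.160983
Variance = 0.160983 / 9 = 0.017887
SE* = √0.017887

SE* = 0.1337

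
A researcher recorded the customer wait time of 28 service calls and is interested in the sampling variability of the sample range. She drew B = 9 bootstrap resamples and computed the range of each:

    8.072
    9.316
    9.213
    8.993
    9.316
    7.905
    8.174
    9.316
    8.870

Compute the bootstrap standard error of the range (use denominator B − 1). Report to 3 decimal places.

Bootstrap SE is the standard deviation of the 9 replicate ranges.
Mean of replicates: (8.072 + 9.316 + 9.213 + 8.993 + 9.316 + 7.905 + 8.174 + 9.316 + 8.870) / 9 = 79.1750 / 9 = 8.7972
Sum of squared deviations: (−0.7252)² + (+0.5188)² + (+0.4158)² + (+0.1958)² + (+0.5188)² + (−0.8922)² + (−0.6232)² + (+0.5188)² + (+0.0728)² = 2.7343
Variance = 2.7343 / 8 = 0.3418
SE* = √0.3418

SE* = 0.585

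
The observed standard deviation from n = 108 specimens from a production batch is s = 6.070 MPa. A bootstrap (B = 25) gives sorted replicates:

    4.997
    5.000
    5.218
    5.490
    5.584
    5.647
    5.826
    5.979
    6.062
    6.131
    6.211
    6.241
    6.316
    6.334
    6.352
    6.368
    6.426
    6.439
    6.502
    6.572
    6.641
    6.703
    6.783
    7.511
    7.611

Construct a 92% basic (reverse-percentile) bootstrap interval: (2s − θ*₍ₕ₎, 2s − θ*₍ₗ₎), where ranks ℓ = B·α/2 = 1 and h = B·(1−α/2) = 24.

(4.629, 7.143)

Percentile endpoints at ranks 1 and 24: θ*₍1₎ = 4.997, θ*₍24₎ = 7.511.
Basic interval reflects these around s:
  lower = 2 × 6.070 − 7.511 = 4.629
  upper = 2 × 6.070 − 4.997 = 7.143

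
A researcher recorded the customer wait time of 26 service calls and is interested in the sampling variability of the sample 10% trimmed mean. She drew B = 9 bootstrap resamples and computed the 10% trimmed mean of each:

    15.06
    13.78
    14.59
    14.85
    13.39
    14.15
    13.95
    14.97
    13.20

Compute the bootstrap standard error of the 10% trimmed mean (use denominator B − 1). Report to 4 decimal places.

SE* = 0.6894

Bootstrap SE is the standard deviation of the 9 replicate 10% trimmed means.
Mean of replicates: (15.06 + 13.78 + 14.59 + 14.85 + 13.39 + 14.15 + 13.95 + 14.97 + 13.20) / 9 = 127.94000 / 9 = 14.21556
Sum of squared deviations: (+0.84444)² + (−0.43556)² + (+0.37444)² + (+0.63444)² + (−0.82556)² + (−0.06556)² + (−0.26556)² + (+0.75444)² + (−1.01556)² = 3.80242
Variance = 3.80242 / 8 = 0.47530
SE* = √0.47530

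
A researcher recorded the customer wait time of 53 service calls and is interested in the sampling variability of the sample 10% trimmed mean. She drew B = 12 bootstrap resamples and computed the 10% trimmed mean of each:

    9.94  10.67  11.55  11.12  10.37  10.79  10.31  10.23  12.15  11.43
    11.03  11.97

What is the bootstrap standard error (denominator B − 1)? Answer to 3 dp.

SE* = 0.707

Bootstrap SE is the standard deviation of the 12 replicate 10% trimmed means.
Mean of replicates: (9.94 + 10.67 + 11.55 + 11.12 + 10.37 + 10.79 + 10.31 + 10.23 + 12.15 + 11.43 + 11.03 + 11.97) / 12 = 131.5600 / 12 = 10.9633
Sum of squared deviations: (−1.0233)² + (−0.2933)² + (+0.5867)² + (+0.1567)² + (−0.5933)² + (−0.1733)² + (−0.6533)² + (−0.7333)² + (+1.1867)² + (+0.4667)² + (+0.0667)² + (+1.0067)² = 5.4925
Variance = 5.4925 / 11 = 0.4993
SE* = √0.4993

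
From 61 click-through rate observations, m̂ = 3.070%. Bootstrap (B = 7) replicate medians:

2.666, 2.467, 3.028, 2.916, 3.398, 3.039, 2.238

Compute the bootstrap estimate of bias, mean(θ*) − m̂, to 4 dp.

bias = −0.2483

mean(θ*) = (2.666 + 2.467 + 3.028 + 2.916 + 3.398 + 3.039 + 2.238) / 7 = 2.82171
bias = 2.82171 − 3.070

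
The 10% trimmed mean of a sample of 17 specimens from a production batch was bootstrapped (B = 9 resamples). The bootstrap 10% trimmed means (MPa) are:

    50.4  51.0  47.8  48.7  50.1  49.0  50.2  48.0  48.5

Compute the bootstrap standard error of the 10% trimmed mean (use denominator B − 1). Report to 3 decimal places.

SE* = 1.150

Bootstrap SE is the standard deviation of the 9 replicate 10% trimmed means.
Mean of replicates: (50.4 + 51.0 + 47.8 + 48.7 + 50.1 + 49.0 + 50.2 + 48.0 + 48.5) / 9 = 443.7000 / 9 = 49.3000
Sum of squared deviations: (+1.1000)² + (+1.7000)² + (−1.5000)² + (−0.6000)² + (+0.8000)² + (−0.3000)² + (+0.9000)² + (−1.3000)² + (−0.8000)² = 10.5800
Variance = 10.5800 / 8 = 1.3225
SE* = √1.3225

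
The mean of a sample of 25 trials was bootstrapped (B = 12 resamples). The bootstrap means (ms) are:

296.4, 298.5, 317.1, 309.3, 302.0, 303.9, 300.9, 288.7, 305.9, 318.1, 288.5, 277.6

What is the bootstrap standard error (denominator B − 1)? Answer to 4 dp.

Bootstrap SE is the standard deviation of the 12 replicate means.
Mean of replicates: (296.4 + 298.5 + 317.1 + 309.3 + 302.0 + 303.9 + 300.9 + 288.7 + 305.9 + 318.1 + 288.5 + 277.6) / 12 = 3606.90000 / 12 = 300.57500
Sum of squared deviations: (−4.17500)² + (−2.07500)² + (+16.52500)² + (+8.72500)² + (+1.42500)² + (+3.32500)² + (+0.32500)² + (−11.87500)² + (+5.32500)² + (+17.52500)² + (−12.07500)² + (−22.97500)² = 1534.28250
Variance = 1534.28250 / 11 = 139.48023
SE* = √139.48023

SE* = 11.8102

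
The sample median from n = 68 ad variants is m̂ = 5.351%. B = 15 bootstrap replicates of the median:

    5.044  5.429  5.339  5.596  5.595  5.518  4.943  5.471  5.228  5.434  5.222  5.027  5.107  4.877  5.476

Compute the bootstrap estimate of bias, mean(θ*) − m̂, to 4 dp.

mean(θ*) = (5.044 + 5.429 + 5.339 + 5.596 + 5.595 + 5.518 + 4.943 + 5.471 + 5.228 + 5.434 + 5.222 + 5.027 + 5.107 + 4.877 + 5.476) / 15 = 5.28707
bias = 5.28707 − 5.351

bias = −0.0639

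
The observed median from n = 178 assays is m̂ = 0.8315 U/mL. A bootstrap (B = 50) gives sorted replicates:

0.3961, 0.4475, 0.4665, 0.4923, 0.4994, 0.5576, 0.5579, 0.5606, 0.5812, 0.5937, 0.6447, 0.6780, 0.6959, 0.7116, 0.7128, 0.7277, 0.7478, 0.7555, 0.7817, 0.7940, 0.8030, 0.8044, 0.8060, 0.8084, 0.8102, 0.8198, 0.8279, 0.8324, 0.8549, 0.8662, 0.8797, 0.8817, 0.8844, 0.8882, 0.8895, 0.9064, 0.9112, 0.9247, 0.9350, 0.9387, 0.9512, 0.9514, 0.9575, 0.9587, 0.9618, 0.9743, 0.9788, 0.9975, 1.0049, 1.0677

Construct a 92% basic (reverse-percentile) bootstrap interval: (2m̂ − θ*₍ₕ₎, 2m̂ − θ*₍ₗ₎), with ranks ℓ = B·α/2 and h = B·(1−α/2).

(0.6655, 1.2155)

Percentile endpoints at ranks 2 and 48: θ*₍2₎ = 0.4475, θ*₍48₎ = 0.9975.
Basic interval reflects these around m̂:
  lower = 2 × 0.8315 − 0.9975 = 0.6655
  upper = 2 × 0.8315 − 0.4475 = 1.2155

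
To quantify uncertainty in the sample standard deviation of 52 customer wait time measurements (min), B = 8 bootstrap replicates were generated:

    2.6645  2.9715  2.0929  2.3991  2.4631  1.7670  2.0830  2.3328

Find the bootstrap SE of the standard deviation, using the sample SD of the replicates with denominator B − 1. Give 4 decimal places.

Bootstrap SE is the standard deviation of the 8 replicate standard deviations.
Mean of replicates: (2.6645 + 2.9715 + 2.0929 + 2.3991 + 2.4631 + 1.7670 + 2.0830 + 2.3328) / 8 = 18.77390 / 8 = 2.34674
Sum of squared deviations: (+0.31776)² + (+0.62476)² + (−0.25384)² + (+0.05236)² + (+0.11636)² + (−0.57974)² + (−0.26374)² + (−0.01394)² = 0.97786
Variance = 0.97786 / 7 = 0.13969
SE* = √0.13969

SE* = 0.3738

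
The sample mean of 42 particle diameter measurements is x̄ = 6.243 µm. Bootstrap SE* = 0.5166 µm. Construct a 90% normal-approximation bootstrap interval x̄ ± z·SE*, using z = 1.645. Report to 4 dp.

(5.3932, 7.0928)

Margin = 1.645 × 0.5166 = 0.84981
Interval: 6.243 ± 0.84981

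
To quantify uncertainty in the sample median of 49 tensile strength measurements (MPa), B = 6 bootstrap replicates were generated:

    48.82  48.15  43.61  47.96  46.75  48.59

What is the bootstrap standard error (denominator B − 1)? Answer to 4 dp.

Bootstrap SE is the standard deviation of the 6 replicate medians.
Mean of replicates: (48.82 + 48.15 + 43.61 + 47.96 + 46.75 + 48.59) / 6 = 283.88000 / 6 = 47.31333
Sum of squared deviations: (+1.50667)² + (+0.83667)² + (−3.70333)² + (+0.64667)² + (−0.56333)² + (+1.27667)² = 19.05013
Variance = 19.05013 / 5 = 3.81003
SE* = √3.81003

SE* = 1.9519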